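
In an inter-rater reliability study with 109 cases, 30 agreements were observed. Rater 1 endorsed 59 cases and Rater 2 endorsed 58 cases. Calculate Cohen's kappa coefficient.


P_o = 30/109 = 0.275229
P_e = (59*58 + 50*51) / 11881 = 0.502651
kappa = (P_o - P_e) / (1 - P_e)
kappa = (0.275229 - 0.502651) / (1 - 0.502651)
kappa = -0.4573

-0.4573


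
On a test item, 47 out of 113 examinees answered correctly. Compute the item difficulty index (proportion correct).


Item difficulty p = number correct / total examinees
p = 47 / 113
p = 0.4159

0.4159


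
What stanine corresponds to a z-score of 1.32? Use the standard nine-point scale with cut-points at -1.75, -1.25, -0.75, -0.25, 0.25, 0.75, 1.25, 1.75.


Stanine boundaries: [-1.75, -1.25, -0.75, -0.25, 0.25, 0.75, 1.25, 1.75]
z = 1.32
Check each boundary:
  z >= -1.75 -> could be stanine 2
  z >= -1.25 -> could be stanine 3
  z >= -0.75 -> could be stanine 4
  z >= -0.25 -> could be stanine 5
  z >= 0.25 -> could be stanine 6
  z >= 0.75 -> could be stanine 7
  z >= 1.25 -> could be stanine 8
  z < 1.75
Highest qualifying boundary gives stanine = 8

8


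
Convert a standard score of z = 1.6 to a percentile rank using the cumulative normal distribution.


CDF(z) = 0.5 * (1 + erf(z/sqrt(2)))
erf(1.1314) = 0.8904
CDF = 0.9452
Percentile rank = 0.9452 * 100 = 94.52

94.52


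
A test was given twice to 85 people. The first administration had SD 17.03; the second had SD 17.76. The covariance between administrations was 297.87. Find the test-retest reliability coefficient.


r = cov(X,Y) / (SD_X * SD_Y)
r = 297.87 / (17.03 * 17.76)
r = 297.87 / 302.4528
r = 0.9848

0.9848


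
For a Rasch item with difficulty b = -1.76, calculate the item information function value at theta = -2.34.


P = 1/(1+exp(-(-2.34--1.76))) = 0.3589
I = P*(1-P) = 0.3589 * 0.6411
I = 0.2301

0.2301


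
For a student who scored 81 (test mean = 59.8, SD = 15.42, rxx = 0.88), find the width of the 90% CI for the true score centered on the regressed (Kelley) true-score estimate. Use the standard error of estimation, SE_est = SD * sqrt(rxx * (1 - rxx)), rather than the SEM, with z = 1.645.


True score estimate = 0.88*81 + 0.12*59.8 = 78.456
SE_est = SD * sqrt(rxx * (1 - rxx)) = 15.42 * sqrt(0.88 * 0.12) = 15.42 * sqrt(0.1056) = 5.010907
CI = T_est +/- z * SE_est, so width = 2 * z * SE_est = 2 * 1.645 * 5.010907
Width = 16.4859

16.4859


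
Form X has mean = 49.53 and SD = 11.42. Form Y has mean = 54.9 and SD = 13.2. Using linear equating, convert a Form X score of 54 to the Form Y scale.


slope = SD_Y / SD_X = 13.2 / 11.42 ~ 1.1559
intercept = mean_Y - slope * mean_X = 54.9 - (13.2 / 11.42) * 49.53 ~ -2.3501
Y = slope * X + intercept. To avoid rounding drift from the rounded slope/intercept, evaluate the equivalent form Y = mean_Y + SD_Y * (X - mean_X) / SD_X at full precision:
Y = 54.9 + 13.2 * (54 - 49.53) / 11.42
Y = 54.9 + 13.2 * 4.47 / 11.42
Y = 54.9 + 59.004 / 11.42
Y = 54.9 + 5.1667
Y = 60.0667

60.0667


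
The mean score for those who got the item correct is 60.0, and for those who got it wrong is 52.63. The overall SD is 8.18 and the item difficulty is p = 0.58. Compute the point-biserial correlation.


q = 1 - p = 0.42
rpb = ((M1 - M0) / SD) * sqrt(p * q)
rpb = ((60.0 - 52.63) / 8.18) * sqrt(0.58 * 0.42)
rpb = 0.4447

0.4447


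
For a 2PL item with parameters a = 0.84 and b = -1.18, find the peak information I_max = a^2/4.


For 2PL, max info at theta = b = -1.18
I_max = a^2 / 4 = 0.84^2 / 4
= 0.7056 / 4
I_max = 0.1764

0.1764


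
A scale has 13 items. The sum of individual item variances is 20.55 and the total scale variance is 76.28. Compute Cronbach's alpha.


alpha = (k/(k-1)) * (1 - sum(si^2)/s_total^2)
= (13/12) * (1 - 20.55/76.28)
alpha = 0.7915

0.7915


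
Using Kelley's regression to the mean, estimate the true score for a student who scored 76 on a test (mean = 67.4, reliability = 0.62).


T_est = rxx * X + (1 - rxx) * mean
T_est = 0.62 * 76 + 0.38 * 67.4
T_est = 47.12 + 25.612
T_est = 72.732

72.732


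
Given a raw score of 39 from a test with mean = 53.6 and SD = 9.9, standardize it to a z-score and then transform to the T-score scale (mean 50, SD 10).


z = (X - mean) / SD = (39 - 53.6) / 9.9
z = -14.6 / 9.9
z = -1.4747
T-score = T = 50 + 10z
Carry z at full precision (z = -14.6 / 9.9) into the conversion:
T-score = 50 + 10 * (-14.6 / 9.9) = 50 + -146 / 9.9
T-score = 50 + -14.7475
T-score = 35.2525

35.2525


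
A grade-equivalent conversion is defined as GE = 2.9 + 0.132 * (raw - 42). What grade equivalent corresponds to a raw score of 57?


raw - median = 57 - 42 = 15
slope * diff = 0.132 * 15 = 1.98
GE = 2.9 + 1.98
GE = 4.88

4.88


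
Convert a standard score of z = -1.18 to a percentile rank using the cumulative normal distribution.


CDF(z) = 0.5 * (1 + erf(z/sqrt(2)))
erf(-0.8344) = -0.762
CDF = 0.119
Percentile rank = 0.119 * 100 = 11.9

11.9


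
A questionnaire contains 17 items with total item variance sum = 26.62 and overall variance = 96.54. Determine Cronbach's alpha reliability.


alpha = (k/(k-1)) * (1 - sum(si^2)/s_total^2)
= (17/16) * (1 - 26.62/96.54)
alpha = 0.7695

0.7695


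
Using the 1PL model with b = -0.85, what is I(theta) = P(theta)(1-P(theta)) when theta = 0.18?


P = 1/(1+exp(-(0.18--0.85))) = 0.7369
I = P*(1-P) = 0.7369 * 0.2631
I = 0.1939

0.1939


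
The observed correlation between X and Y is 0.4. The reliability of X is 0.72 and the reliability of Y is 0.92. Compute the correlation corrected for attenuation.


r_corrected = rxy / sqrt(rxx * ryy)
= 0.4 / sqrt(0.72 * 0.92)
= 0.4 / sqrt(0.6624)
= 0.4 / 0.81388
r_corrected = 0.4915

0.4915


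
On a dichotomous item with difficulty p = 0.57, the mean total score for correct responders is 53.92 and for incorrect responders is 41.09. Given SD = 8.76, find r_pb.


q = 1 - p = 0.43
rpb = ((M1 - M0) / SD) * sqrt(p * q)
rpb = ((53.92 - 41.09) / 8.76) * sqrt(0.57 * 0.43)
rpb = 0.7251

0.7251


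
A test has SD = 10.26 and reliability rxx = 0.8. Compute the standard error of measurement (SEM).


SEM = SD * sqrt(1 - rxx)
SEM = 10.26 * sqrt(1 - 0.8)
SEM = 10.26 * sqrt(0.2) = 10.26 * 0.447214
SEM = 4.5884

4.5884


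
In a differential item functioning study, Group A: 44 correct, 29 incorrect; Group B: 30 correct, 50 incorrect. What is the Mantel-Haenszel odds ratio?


Odds_A = 44/29 = 1.5172
Odds_B = 30/50 = 0.6
OR = Odds_A / Odds_B = 1.5172 / 0.6
Exactly, OR = (44 * 50) / (29 * 30) = 2200 / 870
OR = 2.5287

2.5287


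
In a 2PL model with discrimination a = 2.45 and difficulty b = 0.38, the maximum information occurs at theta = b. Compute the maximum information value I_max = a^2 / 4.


For 2PL, max info at theta = b = 0.38
I_max = a^2 / 4 = 2.45^2 / 4
= 6.0025 / 4
I_max = 1.5006

1.5006


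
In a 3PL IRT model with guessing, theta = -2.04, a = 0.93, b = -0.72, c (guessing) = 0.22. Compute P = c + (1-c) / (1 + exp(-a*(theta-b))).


logit = 0.93*(-2.04 - -0.72) = -1.2276
P* = 1/(1 + exp(--1.2276)) = 0.2266
P = 0.22 + (1 - 0.22) * 0.2266
P = 0.3967

0.3967


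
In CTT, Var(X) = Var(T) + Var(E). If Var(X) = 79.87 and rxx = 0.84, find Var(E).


var_true = rxx * var_obs = 0.84 * 79.87 = 67.0908
var_error = var_obs - var_true
var_error = 79.87 - 67.0908
var_error = 12.7792

12.7792


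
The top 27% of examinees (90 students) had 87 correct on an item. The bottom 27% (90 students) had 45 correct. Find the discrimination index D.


p_upper = 87/90 = 0.9667
p_lower = 45/90 = 0.5
D = 0.9667 - 0.5 = 0.4667

0.4667


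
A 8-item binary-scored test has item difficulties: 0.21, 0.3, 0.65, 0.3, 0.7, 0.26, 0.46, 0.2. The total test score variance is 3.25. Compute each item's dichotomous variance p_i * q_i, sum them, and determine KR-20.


For each item, compute p_i * q_i:
  Item 1: 0.21 * 0.79 = 0.1659
  Item 2: 0.3 * 0.7 = 0.21
  Item 3: 0.65 * 0.35 = 0.2275
  Item 4: 0.3 * 0.7 = 0.21
  Item 5: 0.7 * 0.3 = 0.21
  Item 6: 0.26 * 0.74 = 0.1924
  Item 7: 0.46 * 0.54 = 0.2484
  Item 8: 0.2 * 0.8 = 0.16
Sum(p_i * q_i) = 0.1659 + 0.21 + 0.2275 + 0.21 + 0.21 + 0.1924 + 0.2484 + 0.16 = 1.6242
KR-20 = (k/(k-1)) * (1 - Sum(p_i*q_i) / Var_total)
= (8/7) * (1 - 1.6242/3.25)
= 1.1429 * 0.5002
KR-20 = 0.5717

0.5717


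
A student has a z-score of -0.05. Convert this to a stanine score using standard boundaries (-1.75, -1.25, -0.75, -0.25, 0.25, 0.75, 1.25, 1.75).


Stanine boundaries: [-1.75, -1.25, -0.75, -0.25, 0.25, 0.75, 1.25, 1.75]
z = -0.05
Check each boundary:
  z >= -1.75 -> could be stanine 2
  z >= -1.25 -> could be stanine 3
  z >= -0.75 -> could be stanine 4
  z >= -0.25 -> could be stanine 5
  z < 0.25
  z < 0.75
  z < 1.25
  z < 1.75
Highest qualifying boundary gives stanine = 5

5


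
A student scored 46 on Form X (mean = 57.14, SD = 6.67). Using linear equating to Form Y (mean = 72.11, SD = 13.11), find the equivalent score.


slope = SD_Y / SD_X = 13.11 / 6.67 ~ 1.9655
intercept = mean_Y - slope * mean_X = 72.11 - (13.11 / 6.67) * 57.14 ~ -40.1997
Y = slope * X + intercept. To avoid rounding drift from the rounded slope/intercept, evaluate the equivalent form Y = mean_Y + SD_Y * (X - mean_X) / SD_X at full precision:
Y = 72.11 + 13.11 * (46 - 57.14) / 6.67
Y = 72.11 - 13.11 * 11.14 / 6.67
Y = 72.11 - 146.0454 / 6.67
Y = 72.11 - 21.8959
Y = 50.2141

50.2141


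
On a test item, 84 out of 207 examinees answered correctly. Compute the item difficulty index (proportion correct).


Item difficulty p = number correct / total examinees
p = 84 / 207
p = 0.4058

0.4058


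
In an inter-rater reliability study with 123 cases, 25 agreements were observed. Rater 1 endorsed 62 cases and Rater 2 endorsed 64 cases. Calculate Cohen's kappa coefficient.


P_o = 25/123 = 0.203252
P_e = (62*64 + 61*59) / 15129 = 0.500165
kappa = (P_o - P_e) / (1 - P_e)
kappa = (0.203252 - 0.500165) / (1 - 0.500165)
kappa = -0.594

-0.594


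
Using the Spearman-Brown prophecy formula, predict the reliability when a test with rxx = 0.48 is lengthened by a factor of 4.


r_new = (n * rxx) / (1 + (n-1) * rxx)
r_new = (4 * 0.48) / (1 + 3 * 0.48)
r_new = 1.92 / 2.44
r_new = 0.7869

0.7869


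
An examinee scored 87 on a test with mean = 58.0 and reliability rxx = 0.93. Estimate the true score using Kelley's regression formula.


T_est = rxx * X + (1 - rxx) * mean
T_est = 0.93 * 87 + 0.07 * 58.0
T_est = 80.91 + 4.06
T_est = 84.97

84.97


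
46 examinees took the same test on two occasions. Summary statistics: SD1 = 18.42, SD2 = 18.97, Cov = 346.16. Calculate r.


r = cov(X,Y) / (SD_X * SD_Y)
r = 346.16 / (18.42 * 18.97)
r = 346.16 / 349.4274
r = 0.9906

0.9906


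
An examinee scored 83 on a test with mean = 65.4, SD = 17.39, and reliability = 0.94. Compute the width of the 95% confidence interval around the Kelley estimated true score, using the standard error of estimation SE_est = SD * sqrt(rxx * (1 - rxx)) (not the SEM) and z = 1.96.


True score estimate = 0.94*83 + 0.06*65.4 = 81.944
SE_est = SD * sqrt(rxx * (1 - rxx)) = 17.39 * sqrt(0.94 * 0.06) = 17.39 * sqrt(0.0564) = 4.129896
CI = T_est +/- z * SE_est, so width = 2 * z * SE_est = 2 * 1.96 * 4.129896
Width = 16.1892

16.1892


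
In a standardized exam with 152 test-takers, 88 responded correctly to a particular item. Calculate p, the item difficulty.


Item difficulty p = number correct / total examinees
p = 88 / 152
p = 0.5789

0.5789


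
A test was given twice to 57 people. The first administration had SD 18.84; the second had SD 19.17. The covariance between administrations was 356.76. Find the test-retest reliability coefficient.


r = cov(X,Y) / (SD_X * SD_Y)
r = 356.76 / (18.84 * 19.17)
r = 356.76 / 361.1628
r = 0.9878

0.9878


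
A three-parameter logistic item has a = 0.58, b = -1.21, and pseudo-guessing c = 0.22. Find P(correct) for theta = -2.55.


logit = 0.58*(-2.55 - -1.21) = -0.7772
P* = 1/(1 + exp(--0.7772)) = 0.3149
P = 0.22 + (1 - 0.22) * 0.3149
P = 0.4656

0.4656


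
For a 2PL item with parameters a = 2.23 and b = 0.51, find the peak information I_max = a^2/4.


For 2PL, max info at theta = b = 0.51
I_max = a^2 / 4 = 2.23^2 / 4
= 4.9729 / 4
I_max = 1.2432

1.2432


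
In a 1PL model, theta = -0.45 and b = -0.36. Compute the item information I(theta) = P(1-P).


P = 1/(1+exp(-(-0.45--0.36))) = 0.4775
I = P*(1-P) = 0.4775 * 0.5225
I = 0.2495

0.2495


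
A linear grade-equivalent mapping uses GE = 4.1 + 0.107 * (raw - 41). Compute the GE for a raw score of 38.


raw - median = 38 - 41 = -3
slope * diff = 0.107 * -3 = -0.321
GE = 4.1 + -0.321
GE = 3.779

3.779


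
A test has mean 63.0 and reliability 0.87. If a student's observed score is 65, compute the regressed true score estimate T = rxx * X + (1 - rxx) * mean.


T_est = rxx * X + (1 - rxx) * mean
T_est = 0.87 * 65 + 0.13 * 63.0
T_est = 56.55 + 8.19
T_est = 64.74

64.74


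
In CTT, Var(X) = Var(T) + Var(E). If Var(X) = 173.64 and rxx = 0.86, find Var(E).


var_true = rxx * var_obs = 0.86 * 173.64 = 149.3304
var_error = var_obs - var_true
var_error = 173.64 - 149.3304
var_error = 24.3096

24.3096


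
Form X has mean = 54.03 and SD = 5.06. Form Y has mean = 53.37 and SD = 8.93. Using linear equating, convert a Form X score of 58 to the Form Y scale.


slope = SD_Y / SD_X = 8.93 / 5.06 ~ 1.7648
intercept = mean_Y - slope * mean_X = 53.37 - (8.93 / 5.06) * 54.03 ~ -41.9833
Y = slope * X + intercept. To avoid rounding drift from the rounded slope/intercept, evaluate the equivalent form Y = mean_Y + SD_Y * (X - mean_X) / SD_X at full precision:
Y = 53.37 + 8.93 * (58 - 54.03) / 5.06
Y = 53.37 + 8.93 * 3.97 / 5.06
Y = 53.37 + 35.4521 / 5.06
Y = 53.37 + 7.0063
Y = 60.3763

60.3763


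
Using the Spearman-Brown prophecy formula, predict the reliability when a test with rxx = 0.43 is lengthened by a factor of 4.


r_new = (n * rxx) / (1 + (n-1) * rxx)
r_new = (4 * 0.43) / (1 + 3 * 0.43)
r_new = 1.72 / 2.29
r_new = 0.7511

0.7511


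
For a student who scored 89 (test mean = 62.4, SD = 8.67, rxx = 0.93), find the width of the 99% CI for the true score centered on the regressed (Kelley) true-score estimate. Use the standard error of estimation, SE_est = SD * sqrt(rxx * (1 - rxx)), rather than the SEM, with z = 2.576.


True score estimate = 0.93*89 + 0.07*62.4 = 87.138
SE_est = SD * sqrt(rxx * (1 - rxx)) = 8.67 * sqrt(0.93 * 0.07) = 8.67 * sqrt(0.0651) = 2.212125
CI = T_est +/- z * SE_est, so width = 2 * z * SE_est = 2 * 2.576 * 2.212125
Width = 11.3969

11.3969


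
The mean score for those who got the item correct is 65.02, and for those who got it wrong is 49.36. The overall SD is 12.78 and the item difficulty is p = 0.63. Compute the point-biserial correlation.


q = 1 - p = 0.37
rpb = ((M1 - M0) / SD) * sqrt(p * q)
rpb = ((65.02 - 49.36) / 12.78) * sqrt(0.63 * 0.37)
rpb = 0.5916

0.5916


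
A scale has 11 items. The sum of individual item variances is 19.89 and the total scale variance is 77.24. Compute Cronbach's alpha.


alpha = (k/(k-1)) * (1 - sum(si^2)/s_total^2)
= (11/10) * (1 - 19.89/77.24)
alpha = 0.8167

0.8167


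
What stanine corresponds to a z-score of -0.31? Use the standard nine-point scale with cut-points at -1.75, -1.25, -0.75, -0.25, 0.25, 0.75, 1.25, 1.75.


Stanine boundaries: [-1.75, -1.25, -0.75, -0.25, 0.25, 0.75, 1.25, 1.75]
z = -0.31
Check each boundary:
  z >= -1.75 -> could be stanine 2
  z >= -1.25 -> could be stanine 3
  z >= -0.75 -> could be stanine 4
  z < -0.25
  z < 0.25
  z < 0.75
  z < 1.25
  z < 1.75
Highest qualifying boundary gives stanine = 4

4


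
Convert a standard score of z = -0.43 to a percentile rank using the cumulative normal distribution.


CDF(z) = 0.5 * (1 + erf(z/sqrt(2)))
erf(-0.3041) = -0.3328
CDF = 0.3336
Percentile rank = 0.3336 * 100 = 33.36

33.36


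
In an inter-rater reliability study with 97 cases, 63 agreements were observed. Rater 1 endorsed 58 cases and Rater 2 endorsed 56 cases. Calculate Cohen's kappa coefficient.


P_o = 63/97 = 0.649485
P_e = (58*56 + 39*41) / 9409 = 0.515145
kappa = (P_o - P_e) / (1 - P_e)
kappa = (0.649485 - 0.515145) / (1 - 0.515145)
kappa = 0.2771

0.2771


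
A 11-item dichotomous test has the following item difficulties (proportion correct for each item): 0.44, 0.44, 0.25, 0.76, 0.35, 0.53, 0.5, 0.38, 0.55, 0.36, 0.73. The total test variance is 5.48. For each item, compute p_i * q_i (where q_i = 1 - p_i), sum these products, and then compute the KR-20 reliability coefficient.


For each item, compute p_i * q_i:
  Item 1: 0.44 * 0.56 = 0.2464
  Item 2: 0.44 * 0.56 = 0.2464
  Item 3: 0.25 * 0.75 = 0.1875
  Item 4: 0.76 * 0.24 = 0.1824
  Item 5: 0.35 * 0.65 = 0.2275
  Item 6: 0.53 * 0.47 = 0.2491
  Item 7: 0.5 * 0.5 = 0.25
  Item 8: 0.38 * 0.62 = 0.2356
  Item 9: 0.55 * 0.45 = 0.2475
  Item 10: 0.36 * 0.64 = 0.2304
  Item 11: 0.73 * 0.27 = 0.1971
Sum(p_i * q_i) = 0.2464 + 0.2464 + 0.1875 + 0.1824 + 0.2275 + 0.2491 + 0.25 + 0.2356 + 0.2475 + 0.2304 + 0.1971 = 2.4999
KR-20 = (k/(k-1)) * (1 - Sum(p_i*q_i) / Var_total)
= (11/10) * (1 - 2.4999/5.48)
= 1.1 * 0.5438
KR-20 = 0.5982

0.5982


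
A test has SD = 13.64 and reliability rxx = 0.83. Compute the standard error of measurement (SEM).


SEM = SD * sqrt(1 - rxx)
SEM = 13.64 * sqrt(1 - 0.83)
SEM = 13.64 * sqrt(0.17) = 13.64 * 0.412311
SEM = 5.6239

5.6239


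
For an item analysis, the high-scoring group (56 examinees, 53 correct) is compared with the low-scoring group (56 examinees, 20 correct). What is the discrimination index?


p_upper = 53/56 = 0.9464
p_lower = 20/56 = 0.3571
D = 0.9464 - 0.3571 = 0.5893

0.5893


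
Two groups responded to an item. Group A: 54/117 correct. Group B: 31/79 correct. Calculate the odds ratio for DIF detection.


Odds_A = 54/63 = 0.8571
Odds_B = 31/48 = 0.6458
OR = Odds_A / Odds_B = 0.8571 / 0.6458
Exactly, OR = (54 * 48) / (63 * 31) = 2592 / 1953
OR = 1.3272

1.3272


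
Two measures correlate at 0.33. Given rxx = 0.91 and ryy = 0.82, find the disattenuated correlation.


r_corrected = rxy / sqrt(rxx * ryy)
= 0.33 / sqrt(0.91 * 0.82)
= 0.33 / sqrt(0.7462)
= 0.33 / 0.863829
r_corrected = 0.382

0.382


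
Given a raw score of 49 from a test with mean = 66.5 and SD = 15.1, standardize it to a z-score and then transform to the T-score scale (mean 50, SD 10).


z = (X - mean) / SD = (49 - 66.5) / 15.1
z = -17.5 / 15.1
z = -1.1589
T-score = T = 50 + 10z
Carry z at full precision (z = -17.5 / 15.1) into the conversion:
T-score = 50 + 10 * (-17.5 / 15.1) = 50 + -175 / 15.1
T-score = 50 + -11.5894
T-score = 38.4106

38.4106


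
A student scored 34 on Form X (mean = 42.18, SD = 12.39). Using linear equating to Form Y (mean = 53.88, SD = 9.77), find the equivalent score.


slope = SD_Y / SD_X = 9.77 / 12.39 ~ 0.7885
intercept = mean_Y - slope * mean_X = 53.88 - (9.77 / 12.39) * 42.18 ~ 20.6194
Y = slope * X + intercept. To avoid rounding drift from the rounded slope/intercept, evaluate the equivalent form Y = mean_Y + SD_Y * (X - mean_X) / SD_X at full precision:
Y = 53.88 + 9.77 * (34 - 42.18) / 12.39
Y = 53.88 - 9.77 * 8.18 / 12.39
Y = 53.88 - 79.9186 / 12.39
Y = 53.88 - 6.4503
Y = 47.4297

47.4297


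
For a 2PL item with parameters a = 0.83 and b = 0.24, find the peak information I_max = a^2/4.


For 2PL, max info at theta = b = 0.24
I_max = a^2 / 4 = 0.83^2 / 4
= 0.6889 / 4
I_max = 0.1722

0.1722


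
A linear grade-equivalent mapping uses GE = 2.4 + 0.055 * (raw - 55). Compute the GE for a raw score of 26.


raw - median = 26 - 55 = -29
slope * diff = 0.055 * -29 = -1.595
GE = 2.4 + -1.595
GE = 0.805

0.805


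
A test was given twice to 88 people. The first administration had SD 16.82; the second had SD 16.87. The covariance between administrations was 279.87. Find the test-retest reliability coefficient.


r = cov(X,Y) / (SD_X * SD_Y)
r = 279.87 / (16.82 * 16.87)
r = 279.87 / 283.7534
r = 0.9863

0.9863


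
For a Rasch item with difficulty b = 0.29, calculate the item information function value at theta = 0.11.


P = 1/(1+exp(-(0.11-0.29))) = 0.4551
I = P*(1-P) = 0.4551 * 0.5449
I = 0.248

0.248


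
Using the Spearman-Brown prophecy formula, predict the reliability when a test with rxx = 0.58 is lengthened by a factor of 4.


r_new = (n * rxx) / (1 + (n-1) * rxx)
r_new = (4 * 0.58) / (1 + 3 * 0.58)
r_new = 2.32 / 2.74
r_new = 0.8467

0.8467


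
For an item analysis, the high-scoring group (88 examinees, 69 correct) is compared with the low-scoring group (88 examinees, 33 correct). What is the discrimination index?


p_upper = 69/88 = 0.7841
p_lower = 33/88 = 0.375
D = 0.7841 - 0.375 = 0.4091

0.4091


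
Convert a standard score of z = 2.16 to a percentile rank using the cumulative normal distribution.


CDF(z) = 0.5 * (1 + erf(z/sqrt(2)))
erf(1.5274) = 0.9692
CDF = 0.9846
Percentile rank = 0.9846 * 100 = 98.46

98.46


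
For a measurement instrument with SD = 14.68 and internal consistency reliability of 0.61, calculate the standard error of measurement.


SEM = SD * sqrt(1 - rxx)
SEM = 14.68 * sqrt(1 - 0.61)
SEM = 14.68 * sqrt(0.39) = 14.68 * 0.6245
SEM = 9.1677

9.1677


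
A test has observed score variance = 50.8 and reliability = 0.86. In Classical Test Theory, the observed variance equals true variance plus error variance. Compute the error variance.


var_true = rxx * var_obs = 0.86 * 50.8 = 43.688
var_error = var_obs - var_true
var_error = 50.8 - 43.688
var_error = 7.112

7.112


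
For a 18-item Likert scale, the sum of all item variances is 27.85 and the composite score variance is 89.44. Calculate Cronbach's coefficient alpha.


alpha = (k/(k-1)) * (1 - sum(si^2)/s_total^2)
= (18/17) * (1 - 27.85/89.44)
alpha = 0.7291

0.7291


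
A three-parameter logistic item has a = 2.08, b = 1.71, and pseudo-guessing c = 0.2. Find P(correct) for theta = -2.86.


logit = 2.08*(-2.86 - 1.71) = -9.5056
P* = 1/(1 + exp(--9.5056)) = 0.0001
P = 0.2 + (1 - 0.2) * 0.0001
P = 0.2001

0.2001


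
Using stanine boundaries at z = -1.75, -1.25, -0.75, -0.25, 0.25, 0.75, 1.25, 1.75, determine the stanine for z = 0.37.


Stanine boundaries: [-1.75, -1.25, -0.75, -0.25, 0.25, 0.75, 1.25, 1.75]
z = 0.37
Check each boundary:
  z >= -1.75 -> could be stanine 2
  z >= -1.25 -> could be stanine 3
  z >= -0.75 -> could be stanine 4
  z >= -0.25 -> could be stanine 5
  z >= 0.25 -> could be stanine 6
  z < 0.75
  z < 1.25
  z < 1.75
Highest qualifying boundary gives stanine = 6

6


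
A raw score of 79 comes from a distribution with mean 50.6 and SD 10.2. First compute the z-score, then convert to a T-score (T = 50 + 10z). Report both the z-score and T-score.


z = (X - mean) / SD = (79 - 50.6) / 10.2
z = 28.4 / 10.2
z = 2.7843
T-score = T = 50 + 10z
Carry z at full precision (z = 28.4 / 10.2) into the conversion:
T-score = 50 + 10 * (28.4 / 10.2) = 50 + 284 / 10.2
T-score = 50 + 27.8431
T-score = 77.8431

77.8431


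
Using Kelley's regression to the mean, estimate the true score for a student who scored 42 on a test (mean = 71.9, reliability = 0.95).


T_est = rxx * X + (1 - rxx) * mean
T_est = 0.95 * 42 + 0.05 * 71.9
T_est = 39.9 + 3.595
T_est = 43.495

43.495


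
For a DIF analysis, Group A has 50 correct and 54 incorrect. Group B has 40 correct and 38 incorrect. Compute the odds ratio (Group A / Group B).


Odds_A = 50/54 = 0.9259
Odds_B = 40/38 = 1.0526
OR = Odds_A / Odds_B = 0.9259 / 1.0526
Exactly, OR = (50 * 38) / (54 * 40) = 1900 / 2160
OR = 0.8796

0.8796


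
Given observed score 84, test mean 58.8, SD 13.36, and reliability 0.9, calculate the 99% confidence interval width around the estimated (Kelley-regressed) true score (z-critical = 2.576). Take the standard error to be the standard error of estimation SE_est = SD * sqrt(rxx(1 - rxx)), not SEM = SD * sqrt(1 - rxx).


True score estimate = 0.9*84 + 0.1*58.8 = 81.48
SE_est = SD * sqrt(rxx * (1 - rxx)) = 13.36 * sqrt(0.9 * 0.1) = 13.36 * sqrt(0.09) = 4.008
CI = T_est +/- z * SE_est, so width = 2 * z * SE_est = 2 * 2.576 * 4.008
Width = 20.6492

20.6492


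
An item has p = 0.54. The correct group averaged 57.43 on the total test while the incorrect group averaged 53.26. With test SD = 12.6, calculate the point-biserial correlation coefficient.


q = 1 - p = 0.46
rpb = ((M1 - M0) / SD) * sqrt(p * q)
rpb = ((57.43 - 53.26) / 12.6) * sqrt(0.54 * 0.46)
rpb = 0.1649

0.1649


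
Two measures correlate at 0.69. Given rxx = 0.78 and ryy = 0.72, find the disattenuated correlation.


r_corrected = rxy / sqrt(rxx * ryy)
= 0.69 / sqrt(0.78 * 0.72)
= 0.69 / sqrt(0.5616)
= 0.69 / 0.7494
r_corrected = 0.9207

0.9207


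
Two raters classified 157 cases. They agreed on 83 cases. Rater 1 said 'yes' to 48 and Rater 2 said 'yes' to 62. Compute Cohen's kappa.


P_o = 83/157 = 0.528662
P_e = (48*62 + 109*95) / 24649 = 0.540833
kappa = (P_o - P_e) / (1 - P_e)
kappa = (0.528662 - 0.540833) / (1 - 0.540833)
kappa = -0.0265

-0.0265


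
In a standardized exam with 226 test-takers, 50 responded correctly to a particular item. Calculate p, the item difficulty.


Item difficulty p = number correct / total examinees
p = 50 / 226
p = 0.2212

0.2212


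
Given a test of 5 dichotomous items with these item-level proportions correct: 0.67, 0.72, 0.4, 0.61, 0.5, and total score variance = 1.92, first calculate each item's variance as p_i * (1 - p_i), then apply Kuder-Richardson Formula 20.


For each item, compute p_i * q_i:
  Item 1: 0.67 * 0.33 = 0.2211
  Item 2: 0.72 * 0.28 = 0.2016
  Item 3: 0.4 * 0.6 = 0.24
  Item 4: 0.61 * 0.39 = 0.2379
  Item 5: 0.5 * 0.5 = 0.25
Sum(p_i * q_i) = 0.2211 + 0.2016 + 0.24 + 0.2379 + 0.25 = 1.1506
KR-20 = (k/(k-1)) * (1 - Sum(p_i*q_i) / Var_total)
= (5/4) * (1 - 1.1506/1.92)
= 1.25 * 0.4007
KR-20 = 0.5009

0.5009


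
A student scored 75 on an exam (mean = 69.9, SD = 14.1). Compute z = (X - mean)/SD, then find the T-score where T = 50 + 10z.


z = (X - mean) / SD = (75 - 69.9) / 14.1
z = 5.1 / 14.1
z = 0.3617
T-score = T = 50 + 10z
Carry z at full precision (z = 5.1 / 14.1) into the conversion:
T-score = 50 + 10 * (5.1 / 14.1) = 50 + 51 / 14.1
T-score = 50 + 3.617
T-score = 53.617

53.617


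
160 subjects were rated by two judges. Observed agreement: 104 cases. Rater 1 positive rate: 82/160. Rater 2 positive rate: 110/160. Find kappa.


P_o = 104/160 = 0.65
P_e = (82*110 + 78*50) / 25600 = 0.504687
kappa = (P_o - P_e) / (1 - P_e)
kappa = (0.65 - 0.504687) / (1 - 0.504687)
kappa = 0.2934

0.2934


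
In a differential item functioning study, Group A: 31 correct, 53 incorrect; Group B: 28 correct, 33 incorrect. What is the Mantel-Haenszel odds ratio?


Odds_A = 31/53 = 0.5849
Odds_B = 28/33 = 0.8485
OR = Odds_A / Odds_B = 0.5849 / 0.8485
Exactly, OR = (31 * 33) / (53 * 28) = 1023 / 1484
OR = 0.6894

0.6894


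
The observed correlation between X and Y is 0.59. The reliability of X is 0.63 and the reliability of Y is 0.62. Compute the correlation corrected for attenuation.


r_corrected = rxy / sqrt(rxx * ryy)
= 0.59 / sqrt(0.63 * 0.62)
= 0.59 / sqrt(0.3906)
= 0.59 / 0.62498
r_corrected = 0.944

0.944


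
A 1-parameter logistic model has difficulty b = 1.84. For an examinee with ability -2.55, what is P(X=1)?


theta - b = -2.55 - 1.84 = -4.39
exp(-(theta - b)) = exp(4.39) = 80.6404
P = 1 / (1 + 80.6404)
P = 0.0122

0.0122


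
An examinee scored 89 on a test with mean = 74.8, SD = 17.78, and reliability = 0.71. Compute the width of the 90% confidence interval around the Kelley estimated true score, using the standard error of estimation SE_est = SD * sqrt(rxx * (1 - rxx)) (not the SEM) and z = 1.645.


True score estimate = 0.71*89 + 0.29*74.8 = 84.882
SE_est = SD * sqrt(rxx * (1 - rxx)) = 17.78 * sqrt(0.71 * 0.29) = 17.78 * sqrt(0.2059) = 8.067889
CI = T_est +/- z * SE_est, so width = 2 * z * SE_est = 2 * 1.645 * 8.067889
Width = 26.5434

26.5434


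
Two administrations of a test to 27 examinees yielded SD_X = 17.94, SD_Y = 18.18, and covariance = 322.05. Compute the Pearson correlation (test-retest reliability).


r = cov(X,Y) / (SD_X * SD_Y)
r = 322.05 / (17.94 * 18.18)
r = 322.05 / 326.1492
r = 0.9874

0.9874


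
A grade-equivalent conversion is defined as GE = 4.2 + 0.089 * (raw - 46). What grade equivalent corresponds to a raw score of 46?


raw - median = 46 - 46 = 0
slope * diff = 0.089 * 0 = 0.0
GE = 4.2 + 0.0
GE = 4.2

4.2


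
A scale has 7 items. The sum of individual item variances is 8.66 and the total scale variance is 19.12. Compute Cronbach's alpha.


alpha = (k/(k-1)) * (1 - sum(si^2)/s_total^2)
= (7/6) * (1 - 8.66/19.12)
alpha = 0.6382

0.6382


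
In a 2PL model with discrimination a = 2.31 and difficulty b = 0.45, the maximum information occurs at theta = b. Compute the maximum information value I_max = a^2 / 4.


For 2PL, max info at theta = b = 0.45
I_max = a^2 / 4 = 2.31^2 / 4
= 5.3361 / 4
I_max = 1.334

1.334


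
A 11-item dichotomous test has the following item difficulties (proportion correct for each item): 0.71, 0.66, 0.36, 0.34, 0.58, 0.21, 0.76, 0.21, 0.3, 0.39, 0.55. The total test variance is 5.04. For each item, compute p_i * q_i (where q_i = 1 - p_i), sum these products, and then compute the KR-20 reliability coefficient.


For each item, compute p_i * q_i:
  Item 1: 0.71 * 0.29 = 0.2059
  Item 2: 0.66 * 0.34 = 0.2244
  Item 3: 0.36 * 0.64 = 0.2304
  Item 4: 0.34 * 0.66 = 0.2244
  Item 5: 0.58 * 0.42 = 0.2436
  Item 6: 0.21 * 0.79 = 0.1659
  Item 7: 0.76 * 0.24 = 0.1824
  Item 8: 0.21 * 0.79 = 0.1659
  Item 9: 0.3 * 0.7 = 0.21
  Item 10: 0.39 * 0.61 = 0.2379
  Item 11: 0.55 * 0.45 = 0.2475
Sum(p_i * q_i) = 0.2059 + 0.2244 + 0.2304 + 0.2244 + 0.2436 + 0.1659 + 0.1824 + 0.1659 + 0.21 + 0.2379 + 0.2475 = 2.3383
KR-20 = (k/(k-1)) * (1 - Sum(p_i*q_i) / Var_total)
= (11/10) * (1 - 2.3383/5.04)
= 1.1 * 0.5361
KR-20 = 0.5897

0.5897


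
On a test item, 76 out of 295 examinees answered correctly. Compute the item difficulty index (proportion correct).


Item difficulty p = number correct / total examinees
p = 76 / 295
p = 0.2576

0.2576


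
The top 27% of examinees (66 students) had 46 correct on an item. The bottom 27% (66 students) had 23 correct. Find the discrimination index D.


p_upper = 46/66 = 0.697
p_lower = 23/66 = 0.3485
D = 0.697 - 0.3485 = 0.3485

0.3485


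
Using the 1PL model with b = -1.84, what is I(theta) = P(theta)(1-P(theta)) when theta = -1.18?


P = 1/(1+exp(-(-1.18--1.84))) = 0.6593
I = P*(1-P) = 0.6593 * 0.3407
I = 0.2246

0.2246


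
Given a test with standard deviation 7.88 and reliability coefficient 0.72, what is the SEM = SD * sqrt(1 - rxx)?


SEM = SD * sqrt(1 - rxx)
SEM = 7.88 * sqrt(1 - 0.72)
SEM = 7.88 * sqrt(0.28) = 7.88 * 0.52915
SEM = 4.1697

4.1697


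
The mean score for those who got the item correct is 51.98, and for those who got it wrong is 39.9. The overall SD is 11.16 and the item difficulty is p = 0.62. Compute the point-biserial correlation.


q = 1 - p = 0.38
rpb = ((M1 - M0) / SD) * sqrt(p * q)
rpb = ((51.98 - 39.9) / 11.16) * sqrt(0.62 * 0.38)
rpb = 0.5254

0.5254


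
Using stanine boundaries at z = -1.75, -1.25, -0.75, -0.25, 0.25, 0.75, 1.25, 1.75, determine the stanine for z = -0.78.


Stanine boundaries: [-1.75, -1.25, -0.75, -0.25, 0.25, 0.75, 1.25, 1.75]
z = -0.78
Check each boundary:
  z >= -1.75 -> could be stanine 2
  z >= -1.25 -> could be stanine 3
  z < -0.75
  z < -0.25
  z < 0.25
  z < 0.75
  z < 1.25
  z < 1.75
Highest qualifying boundary gives stanine = 3

3


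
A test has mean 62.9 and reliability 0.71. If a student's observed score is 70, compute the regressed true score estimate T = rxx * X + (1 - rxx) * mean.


T_est = rxx * X + (1 - rxx) * mean
T_est = 0.71 * 70 + 0.29 * 62.9
T_est = 49.7 + 18.241
T_est = 67.941

67.941


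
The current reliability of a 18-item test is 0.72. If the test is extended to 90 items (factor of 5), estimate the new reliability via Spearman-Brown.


r_new = (n * rxx) / (1 + (n-1) * rxx)
r_new = (5 * 0.72) / (1 + 4 * 0.72)
r_new = 3.6 / 3.88
r_new = 0.9278

0.9278


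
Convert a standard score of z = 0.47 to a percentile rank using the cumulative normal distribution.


CDF(z) = 0.5 * (1 + erf(z/sqrt(2)))
erf(0.3323) = 0.3616
CDF = 0.6808
Percentile rank = 0.6808 * 100 = 68.08

68.08


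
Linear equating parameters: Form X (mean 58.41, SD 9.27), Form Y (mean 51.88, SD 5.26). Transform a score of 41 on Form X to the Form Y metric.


slope = SD_Y / SD_X = 5.26 / 9.27 ~ 0.5674
intercept = mean_Y - slope * mean_X = 51.88 - (5.26 / 9.27) * 58.41 ~ 18.7369
Y = slope * X + intercept. To avoid rounding drift from the rounded slope/intercept, evaluate the equivalent form Y = mean_Y + SD_Y * (X - mean_X) / SD_X at full precision:
Y = 51.88 + 5.26 * (41 - 58.41) / 9.27
Y = 51.88 - 5.26 * 17.41 / 9.27
Y = 51.88 - 91.5766 / 9.27
Y = 51.88 - 9.8788
Y = 42.0012

42.0012


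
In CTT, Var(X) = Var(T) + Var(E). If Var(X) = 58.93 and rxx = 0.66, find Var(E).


var_true = rxx * var_obs = 0.66 * 58.93 = 38.8938
var_error = var_obs - var_true
var_error = 58.93 - 38.8938
var_error = 20.0362

20.0362


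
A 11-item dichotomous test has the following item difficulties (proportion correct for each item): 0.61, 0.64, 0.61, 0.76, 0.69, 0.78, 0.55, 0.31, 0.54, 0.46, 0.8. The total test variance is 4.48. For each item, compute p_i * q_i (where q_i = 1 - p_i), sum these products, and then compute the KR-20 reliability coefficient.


For each item, compute p_i * q_i:
  Item 1: 0.61 * 0.39 = 0.2379
  Item 2: 0.64 * 0.36 = 0.2304
  Item 3: 0.61 * 0.39 = 0.2379
  Item 4: 0.76 * 0.24 = 0.1824
  Item 5: 0.69 * 0.31 = 0.2139
  Item 6: 0.78 * 0.22 = 0.1716
  Item 7: 0.55 * 0.45 = 0.2475
  Item 8: 0.31 * 0.69 = 0.2139
  Item 9: 0.54 * 0.46 = 0.2484
  Item 10: 0.46 * 0.54 = 0.2484
  Item 11: 0.8 * 0.2 = 0.16
Sum(p_i * q_i) = 0.2379 + 0.2304 + 0.2379 + 0.1824 + 0.2139 + 0.1716 + 0.2475 + 0.2139 + 0.2484 + 0.2484 + 0.16 = 2.3923
KR-20 = (k/(k-1)) * (1 - Sum(p_i*q_i) / Var_total)
= (11/10) * (1 - 2.3923/4.48)
= 1.1 * 0.466
KR-20 = 0.5126

0.5126


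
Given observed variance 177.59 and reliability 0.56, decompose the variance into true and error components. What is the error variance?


var_true = rxx * var_obs = 0.56 * 177.59 = 99.4504
var_error = var_obs - var_true
var_error = 177.59 - 99.4504
var_error = 78.1396

78.1396


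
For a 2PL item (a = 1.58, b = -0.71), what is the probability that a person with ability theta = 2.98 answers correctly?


a*(theta - b) = 1.58 * (2.98 - -0.71) = 5.8302
exp(-5.8302) = 0.0029
P = 1 / (1 + 0.0029)
P = 0.9971

0.9971


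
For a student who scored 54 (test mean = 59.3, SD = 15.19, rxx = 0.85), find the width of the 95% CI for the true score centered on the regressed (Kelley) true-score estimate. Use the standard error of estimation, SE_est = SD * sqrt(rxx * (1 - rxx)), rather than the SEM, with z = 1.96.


True score estimate = 0.85*54 + 0.15*59.3 = 54.795
SE_est = SD * sqrt(rxx * (1 - rxx)) = 15.19 * sqrt(0.85 * 0.15) = 15.19 * sqrt(0.1275) = 5.423915
CI = T_est +/- z * SE_est, so width = 2 * z * SE_est = 2 * 1.96 * 5.423915
Width = 21.2617

21.2617


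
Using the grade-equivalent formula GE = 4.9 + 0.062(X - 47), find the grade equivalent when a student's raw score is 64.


raw - median = 64 - 47 = 17
slope * diff = 0.062 * 17 = 1.054
GE = 4.9 + 1.054
GE = 5.954

5.954


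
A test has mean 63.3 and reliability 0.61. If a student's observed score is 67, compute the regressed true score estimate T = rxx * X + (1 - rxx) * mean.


T_est = rxx * X + (1 - rxx) * mean
T_est = 0.61 * 67 + 0.39 * 63.3
T_est = 40.87 + 24.687
T_est = 65.557

65.557


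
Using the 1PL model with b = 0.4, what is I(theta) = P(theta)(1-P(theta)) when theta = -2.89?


P = 1/(1+exp(-(-2.89-0.4))) = 0.0359
I = P*(1-P) = 0.0359 * 0.9641
I = 0.0346

0.0346


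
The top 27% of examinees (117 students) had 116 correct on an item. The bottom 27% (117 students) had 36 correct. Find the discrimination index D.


p_upper = 116/117 = 0.9915
p_lower = 36/117 = 0.3077
D = 0.9915 - 0.3077 = 0.6838

0.6838


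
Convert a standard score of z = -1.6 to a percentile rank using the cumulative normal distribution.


CDF(z) = 0.5 * (1 + erf(z/sqrt(2)))
erf(-1.1314) = -0.8904
CDF = 0.0548
Percentile rank = 0.0548 * 100 = 5.48

5.48


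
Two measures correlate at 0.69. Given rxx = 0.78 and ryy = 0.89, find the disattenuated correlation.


r_corrected = rxy / sqrt(rxx * ryy)
= 0.69 / sqrt(0.78 * 0.89)
= 0.69 / sqrt(0.6942)
= 0.69 / 0.833187
r_corrected = 0.8281

0.8281


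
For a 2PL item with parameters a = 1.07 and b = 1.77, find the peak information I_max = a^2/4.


For 2PL, max info at theta = b = 1.77
I_max = a^2 / 4 = 1.07^2 / 4
= 1.1449 / 4
I_max = 0.2862

0.2862


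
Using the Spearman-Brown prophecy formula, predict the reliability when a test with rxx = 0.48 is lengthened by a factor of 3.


r_new = (n * rxx) / (1 + (n-1) * rxx)
r_new = (3 * 0.48) / (1 + 2 * 0.48)
r_new = 1.44 / 1.96
r_new = 0.7347

0.7347


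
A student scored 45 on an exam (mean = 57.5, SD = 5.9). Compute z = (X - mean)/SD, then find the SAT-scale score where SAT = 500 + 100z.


z = (X - mean) / SD = (45 - 57.5) / 5.9
z = -12.5 / 5.9
z = -2.1186
SAT-scale = SAT = 500 + 100z
Carry z at full precision (z = -12.5 / 5.9) into the conversion:
SAT-scale = 500 + 100 * (-12.5 / 5.9) = 500 + -1250 / 5.9
SAT-scale = 500 + -211.8644
SAT-scale = 288.1356

288.1356


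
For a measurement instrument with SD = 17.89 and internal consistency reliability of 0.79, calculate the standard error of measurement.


SEM = SD * sqrt(1 - rxx)
SEM = 17.89 * sqrt(1 - 0.79)
SEM = 17.89 * sqrt(0.21) = 17.89 * 0.458258
SEM = 8.1982

8.1982


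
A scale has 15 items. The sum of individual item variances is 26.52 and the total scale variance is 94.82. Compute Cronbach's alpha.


alpha = (k/(k-1)) * (1 - sum(si^2)/s_total^2)
= (15/14) * (1 - 26.52/94.82)
alpha = 0.7718

0.7718


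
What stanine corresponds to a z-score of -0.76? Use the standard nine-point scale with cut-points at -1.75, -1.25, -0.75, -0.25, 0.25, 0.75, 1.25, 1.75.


Stanine boundaries: [-1.75, -1.25, -0.75, -0.25, 0.25, 0.75, 1.25, 1.75]
z = -0.76
Check each boundary:
  z >= -1.75 -> could be stanine 2
  z >= -1.25 -> could be stanine 3
  z < -0.75
  z < -0.25
  z < 0.25
  z < 0.75
  z < 1.25
  z < 1.75
Highest qualifying boundary gives stanine = 3

3


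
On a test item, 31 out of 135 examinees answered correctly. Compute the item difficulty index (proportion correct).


Item difficulty p = number correct / total examinees
p = 31 / 135
p = 0.2296

0.2296


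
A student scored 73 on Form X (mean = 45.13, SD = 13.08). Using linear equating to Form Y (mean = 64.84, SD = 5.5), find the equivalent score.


slope = SD_Y / SD_X = 5.5 / 13.08 ~ 0.4205
intercept = mean_Y - slope * mean_X = 64.84 - (5.5 / 13.08) * 45.13 ~ 45.8633
Y = slope * X + intercept. To avoid rounding drift from the rounded slope/intercept, evaluate the equivalent form Y = mean_Y + SD_Y * (X - mean_X) / SD_X at full precision:
Y = 64.84 + 5.5 * (73 - 45.13) / 13.08
Y = 64.84 + 5.5 * 27.87 / 13.08
Y = 64.84 + 153.285 / 13.08
Y = 64.84 + 11.719
Y = 76.559

76.559


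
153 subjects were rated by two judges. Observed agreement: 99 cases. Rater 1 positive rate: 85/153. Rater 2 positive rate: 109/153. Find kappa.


P_o = 99/153 = 0.647059
P_e = (85*109 + 68*44) / 23409 = 0.523602
kappa = (P_o - P_e) / (1 - P_e)
kappa = (0.647059 - 0.523602) / (1 - 0.523602)
kappa = 0.2591

0.2591


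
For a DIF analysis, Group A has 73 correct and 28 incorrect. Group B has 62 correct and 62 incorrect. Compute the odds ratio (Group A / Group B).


Odds_A = 73/28 = 2.6071
Odds_B = 62/62 = 1.0
OR = Odds_A / Odds_B = 2.6071 / 1.0
Exactly, OR = (73 * 62) / (28 * 62) = 4526 / 1736
OR = 2.6071

2.6071


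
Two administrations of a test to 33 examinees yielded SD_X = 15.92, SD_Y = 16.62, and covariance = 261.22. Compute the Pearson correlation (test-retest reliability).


r = cov(X,Y) / (SD_X * SD_Y)
r = 261.22 / (15.92 * 16.62)
r = 261.22 / 264.5904
r = 0.9873

0.9873
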